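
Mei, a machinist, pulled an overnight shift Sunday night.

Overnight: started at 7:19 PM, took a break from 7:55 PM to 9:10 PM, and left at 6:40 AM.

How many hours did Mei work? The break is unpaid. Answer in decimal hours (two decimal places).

Overnight: 7:19 PM → midnight = 4 h 41 min; midnight → 6:40 AM = 6 h 40 min; span 11 h 21 min; less 75 min break → 10 h 6 min

10.10 hours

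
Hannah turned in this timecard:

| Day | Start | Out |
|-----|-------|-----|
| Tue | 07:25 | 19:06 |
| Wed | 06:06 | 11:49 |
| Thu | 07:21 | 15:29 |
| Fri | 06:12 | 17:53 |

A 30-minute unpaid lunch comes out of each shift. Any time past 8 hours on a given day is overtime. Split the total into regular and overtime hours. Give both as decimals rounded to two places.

Tue: 07:25–19:06 = 11 h 41 min; less 30 min break → 11 h 11 min
Wed: 06:06–11:49 = 5 h 43 min; less 30 min break → 5 h 13 min
Thu: 07:21–15:29 = 8 h 8 min; less 30 min break → 7 h 38 min
Fri: 06:12–17:53 = 11 h 41 min; less 30 min break → 11 h 11 min
Tue reg 8 h 0 min / OT 3 h 11 min; Wed reg 5 h 13 min / OT 0 h 0 min; Thu reg 7 h 38 min / OT 0 h 0 min; Fri reg 8 h 0 min / OT 3 h 11 min.
Totals: regular 28 h 51 min, overtime 6 h 22 min.

Regular 28.85 hours, overtime 6.37 hours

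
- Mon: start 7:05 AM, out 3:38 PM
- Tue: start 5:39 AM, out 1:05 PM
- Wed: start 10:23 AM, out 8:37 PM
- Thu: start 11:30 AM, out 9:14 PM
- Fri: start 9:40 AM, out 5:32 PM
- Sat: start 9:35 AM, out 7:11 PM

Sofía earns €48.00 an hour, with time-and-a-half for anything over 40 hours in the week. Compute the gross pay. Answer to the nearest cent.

Mon: 7:05 AM–3:38 PM = 8 h 33 min
Tue: 5:39 AM–1:05 PM = 7 h 26 min
Wed: 10:23 AM–8:37 PM = 10 h 14 min
Thu: 11:30 AM–9:14 PM = 9 h 44 min
Fri: 9:40 AM–5:32 PM = 7 h 52 min
Sat: 9:35 AM–7:11 PM = 9 h 36 min
Total worked: 53 h 25 min = 3205 min.
Regular 40 h 0 min = 2400 min at €48.00/h; overtime 13 h 25 min = 805 min at €72.00/h.
Pay = (2400 × €48.00 + 805 × €72.00) ÷ 60 = €2886.00.

€2886.00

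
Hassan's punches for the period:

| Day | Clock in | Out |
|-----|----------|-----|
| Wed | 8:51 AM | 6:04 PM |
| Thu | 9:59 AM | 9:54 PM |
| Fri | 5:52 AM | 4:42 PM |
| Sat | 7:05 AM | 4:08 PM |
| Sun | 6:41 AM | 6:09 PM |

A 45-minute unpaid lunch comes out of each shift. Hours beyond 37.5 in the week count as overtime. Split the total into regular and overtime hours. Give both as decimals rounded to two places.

Regular 37.50 hours, overtime 11.23 hours

Wed: 8:51 AM–6:04 PM = 9 h 13 min; less 45 min break → 8 h 28 min
Thu: 9:59 AM–9:54 PM = 11 h 55 min; less 45 min break → 11 h 10 min
Fri: 5:52 AM–4:42 PM = 10 h 50 min; less 45 min break → 10 h 5 min
Sat: 7:05 AM–4:08 PM = 9 h 3 min; less 45 min break → 8 h 18 min
Sun: 6:41 AM–6:09 PM = 11 h 28 min; less 45 min break → 10 h 43 min
Total worked: 48 h 44 min = 48.73 h.
Threshold 37.5 h → overtime 11 h 14 min, regular 37 h 30 min.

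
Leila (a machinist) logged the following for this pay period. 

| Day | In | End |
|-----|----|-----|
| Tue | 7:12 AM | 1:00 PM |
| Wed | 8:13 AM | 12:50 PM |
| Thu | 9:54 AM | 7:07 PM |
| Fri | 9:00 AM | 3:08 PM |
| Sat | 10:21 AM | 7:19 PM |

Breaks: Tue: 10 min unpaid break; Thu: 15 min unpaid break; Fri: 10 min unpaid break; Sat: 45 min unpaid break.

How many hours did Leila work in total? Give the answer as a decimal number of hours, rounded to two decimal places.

Tue: 7:12 AM–1:00 PM = 5 h 48 min; less 10 min break → 5 h 38 min
Wed: 8:13 AM–12:50 PM = 4 h 37 min
Thu: 9:54 AM–7:07 PM = 9 h 13 min; less 15 min break → 8 h 58 min
Fri: 9:00 AM–3:08 PM = 6 h 8 min; less 10 min break → 5 h 58 min
Sat: 10:21 AM–7:19 PM = 8 h 58 min; less 45 min break → 8 h 13 min
Total: 5 h 38 min + 4 h 37 min + 8 h 58 min + 5 h 58 min + 8 h 13 min = 33 h 24 min.

33.40 hours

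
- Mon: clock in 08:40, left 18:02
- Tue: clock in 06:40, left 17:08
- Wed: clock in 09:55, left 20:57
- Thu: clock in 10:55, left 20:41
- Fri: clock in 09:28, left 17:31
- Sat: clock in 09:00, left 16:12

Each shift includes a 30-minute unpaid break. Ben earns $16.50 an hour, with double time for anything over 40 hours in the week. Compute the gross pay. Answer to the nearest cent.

Mon: 08:40–18:02 = 9 h 22 min; less 30 min break → 8 h 52 min
Tue: 06:40–17:08 = 10 h 28 min; less 30 min break → 9 h 58 min
Wed: 09:55–20:57 = 11 h 2 min; less 30 min break → 10 h 32 min
Thu: 10:55–20:41 = 9 h 46 min; less 30 min break → 9 h 16 min
Fri: 09:28–17:31 = 8 h 3 min; less 30 min break → 7 h 33 min
Sat: 09:00–16:12 = 7 h 12 min; less 30 min break → 6 h 42 min
Total worked: 52 h 53 min = 3173 min.
Regular 40 h 0 min = 2400 min at $16.50/h; overtime 12 h 53 min = 773 min at $33.00/h.
Pay = (2400 × $16.50 + 773 × $33.00) ÷ 60 = $1085.15.

$1085.15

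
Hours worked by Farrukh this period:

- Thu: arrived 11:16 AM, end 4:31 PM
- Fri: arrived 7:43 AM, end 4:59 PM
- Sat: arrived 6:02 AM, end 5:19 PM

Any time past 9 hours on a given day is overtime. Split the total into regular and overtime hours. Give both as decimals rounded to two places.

Thu: 11:16 AM–4:31 PM = 5 h 15 min
Fri: 7:43 AM–4:59 PM = 9 h 16 min
Sat: 6:02 AM–5:19 PM = 11 h 17 min
Thu reg 5 h 15 min / OT 0 h 0 min; Fri reg 9 h 0 min / OT 0 h 16 min; Sat reg 9 h 0 min / OT 2 h 17 min.
Totals: regular 23 h 15 min, overtime 2 h 33 min.

Regular 23.25 hours, overtime 2.55 hours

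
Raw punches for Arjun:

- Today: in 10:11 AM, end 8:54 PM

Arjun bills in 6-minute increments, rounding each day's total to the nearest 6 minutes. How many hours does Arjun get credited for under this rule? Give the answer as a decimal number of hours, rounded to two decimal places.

Today: 10:11 AM–8:54 PM = 10 h 43 min → rounds to 10 h 42 min

10.70 hours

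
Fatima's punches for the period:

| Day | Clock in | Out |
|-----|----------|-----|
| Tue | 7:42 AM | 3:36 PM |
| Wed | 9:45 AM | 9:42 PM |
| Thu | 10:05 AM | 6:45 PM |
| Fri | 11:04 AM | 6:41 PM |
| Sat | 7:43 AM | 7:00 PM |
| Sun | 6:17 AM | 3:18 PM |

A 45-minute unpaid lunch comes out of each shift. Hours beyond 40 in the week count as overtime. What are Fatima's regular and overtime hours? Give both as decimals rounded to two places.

Tue: 7:42 AM–3:36 PM = 7 h 54 min; less 45 min break → 7 h 9 min
Wed: 9:45 AM–9:42 PM = 11 h 57 min; less 45 min break → 11 h 12 min
Thu: 10:05 AM–6:45 PM = 8 h 40 min; less 45 min break → 7 h 55 min
Fri: 11:04 AM–6:41 PM = 7 h 37 min; less 45 min break → 6 h 52 min
Sat: 7:43 AM–7:00 PM = 11 h 17 min; less 45 min break → 10 h 32 min
Sun: 6:17 AM–3:18 PM = 9 h 1 min; less 45 min break → 8 h 16 min
Total worked: 51 h 56 min = 51.93 h.
Threshold 40 h → overtime 11 h 56 min, regular 40 h 0 min.

Regular 40.00 hours, overtime 11.93 hours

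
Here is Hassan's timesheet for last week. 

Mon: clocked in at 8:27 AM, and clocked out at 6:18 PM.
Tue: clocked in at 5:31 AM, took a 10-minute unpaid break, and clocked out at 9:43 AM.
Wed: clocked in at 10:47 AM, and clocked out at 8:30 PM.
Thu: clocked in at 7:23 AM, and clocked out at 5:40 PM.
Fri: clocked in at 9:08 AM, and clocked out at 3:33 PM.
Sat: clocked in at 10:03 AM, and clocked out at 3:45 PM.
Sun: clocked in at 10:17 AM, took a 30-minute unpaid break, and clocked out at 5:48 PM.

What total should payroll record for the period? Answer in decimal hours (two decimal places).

Mon: 8:27 AM–6:18 PM = 9 h 51 min
Tue: 5:31 AM–9:43 AM = 4 h 12 min; less 10 min break → 4 h 2 min
Wed: 10:47 AM–8:30 PM = 9 h 43 min
Thu: 7:23 AM–5:40 PM = 10 h 17 min
Fri: 9:08 AM–3:33 PM = 6 h 25 min
Sat: 10:03 AM–3:45 PM = 5 h 42 min
Sun: 10:17 AM–5:48 PM = 7 h 31 min; less 30 min break → 7 h 1 min
Total: 9 h 51 min + 4 h 2 min + 9 h 43 min + 10 h 17 min + 6 h 25 min + 5 h 42 min + 7 h 1 min = 53 h 1 min.

53.02 hours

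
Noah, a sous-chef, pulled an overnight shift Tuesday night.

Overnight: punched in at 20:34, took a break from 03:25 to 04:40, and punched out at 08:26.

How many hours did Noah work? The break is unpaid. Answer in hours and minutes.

Overnight: 20:34 → midnight = 3 h 26 min; midnight → 08:26 = 8 h 26 min; span 11 h 52 min; less 75 min break → 10 h 37 min

10 h 37 min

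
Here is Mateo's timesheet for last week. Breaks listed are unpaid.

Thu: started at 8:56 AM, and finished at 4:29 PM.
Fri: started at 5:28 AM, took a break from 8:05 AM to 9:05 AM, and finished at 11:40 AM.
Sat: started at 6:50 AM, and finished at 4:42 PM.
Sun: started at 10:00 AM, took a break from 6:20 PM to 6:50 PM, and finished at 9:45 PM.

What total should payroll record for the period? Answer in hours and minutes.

Thu: 8:56 AM–4:29 PM = 7 h 33 min
Fri: 5:28 AM–11:40 AM = 6 h 12 min; less 60 min break → 5 h 12 min
Sat: 6:50 AM–4:42 PM = 9 h 52 min
Sun: 10:00 AM–9:45 PM = 11 h 45 min; less 30 min break → 11 h 15 min
Total: 7 h 33 min + 5 h 12 min + 9 h 52 min + 11 h 15 min = 33 h 52 min.

33 h 52 min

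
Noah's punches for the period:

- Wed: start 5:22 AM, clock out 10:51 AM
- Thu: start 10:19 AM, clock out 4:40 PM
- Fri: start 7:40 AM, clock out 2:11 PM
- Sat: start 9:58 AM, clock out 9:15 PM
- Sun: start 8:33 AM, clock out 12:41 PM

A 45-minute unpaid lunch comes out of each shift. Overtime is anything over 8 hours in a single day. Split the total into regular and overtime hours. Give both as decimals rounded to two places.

Wed: 5:22 AM–10:51 AM = 5 h 29 min; less 45 min break → 4 h 44 min
Thu: 10:19 AM–4:40 PM = 6 h 21 min; less 45 min break → 5 h 36 min
Fri: 7:40 AM–2:11 PM = 6 h 31 min; less 45 min break → 5 h 46 min
Sat: 9:58 AM–9:15 PM = 11 h 17 min; less 45 min break → 10 h 32 min
Sun: 8:33 AM–12:41 PM = 4 h 8 min; less 45 min break → 3 h 23 min
Wed reg 4 h 44 min / OT 0 h 0 min; Thu reg 5 h 36 min / OT 0 h 0 min; Fri reg 5 h 46 min / OT 0 h 0 min; Sat reg 8 h 0 min / OT 2 h 32 min; Sun reg 3 h 23 min / OT 0 h 0 min.
Totals: regular 27 h 29 min, overtime 2 h 32 min.

Regular 27.48 hours, overtime 2.53 hours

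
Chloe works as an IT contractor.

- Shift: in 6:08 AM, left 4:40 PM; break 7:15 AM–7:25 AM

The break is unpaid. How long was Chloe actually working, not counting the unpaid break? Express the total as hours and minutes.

Shift: 6:08 AM–4:40 PM = 10 h 32 min; less 10 min break → 10 h 22 min

10 h 22 min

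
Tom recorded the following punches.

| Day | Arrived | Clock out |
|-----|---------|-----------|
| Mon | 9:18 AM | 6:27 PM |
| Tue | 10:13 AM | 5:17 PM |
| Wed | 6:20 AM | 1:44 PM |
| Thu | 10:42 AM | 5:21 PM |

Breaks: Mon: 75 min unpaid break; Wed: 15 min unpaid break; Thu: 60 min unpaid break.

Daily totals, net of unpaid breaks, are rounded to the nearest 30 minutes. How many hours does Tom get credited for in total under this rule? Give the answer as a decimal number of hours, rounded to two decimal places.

27.50 hours

Mon: 9:18 AM–6:27 PM = 9 h 9 min − 75 min = 7 h 54 min → rounds to 8 h 0 min
Tue: 10:13 AM–5:17 PM = 7 h 4 min → rounds to 7 h 0 min
Wed: 6:20 AM–1:44 PM = 7 h 24 min − 15 min = 7 h 9 min → rounds to 7 h 0 min
Thu: 10:42 AM–5:21 PM = 6 h 39 min − 60 min = 5 h 39 min → rounds to 5 h 30 min
Total credited: 27 h 30 min.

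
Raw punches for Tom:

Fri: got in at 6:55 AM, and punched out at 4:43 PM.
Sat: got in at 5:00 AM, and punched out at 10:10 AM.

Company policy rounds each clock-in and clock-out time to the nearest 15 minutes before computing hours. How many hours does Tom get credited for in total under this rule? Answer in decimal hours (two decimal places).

15.00 hours

Fri: in 6:55 AM→7:00 AM, out 4:43 PM→4:45 PM; 9 h 45 min
Sat: in 5:00 AM→5:00 AM, out 10:10 AM→10:15 AM; 5 h 15 min
Total credited: 15 h 0 min.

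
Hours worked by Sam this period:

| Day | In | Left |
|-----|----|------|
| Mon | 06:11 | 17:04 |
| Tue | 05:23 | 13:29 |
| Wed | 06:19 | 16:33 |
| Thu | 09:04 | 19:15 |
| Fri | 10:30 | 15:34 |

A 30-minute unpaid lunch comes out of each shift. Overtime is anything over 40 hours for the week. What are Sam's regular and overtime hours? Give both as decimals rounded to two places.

Regular 40.00 hours, overtime 1.97 hours

Mon: 06:11–17:04 = 10 h 53 min; less 30 min break → 10 h 23 min
Tue: 05:23–13:29 = 8 h 6 min; less 30 min break → 7 h 36 min
Wed: 06:19–16:33 = 10 h 14 min; less 30 min break → 9 h 44 min
Thu: 09:04–19:15 = 10 h 11 min; less 30 min break → 9 h 41 min
Fri: 10:30–15:34 = 5 h 4 min; less 30 min break → 4 h 34 min
Total worked: 41 h 58 min = 41.97 h.
Threshold 40 h → overtime 1 h 58 min, regular 40 h 0 min.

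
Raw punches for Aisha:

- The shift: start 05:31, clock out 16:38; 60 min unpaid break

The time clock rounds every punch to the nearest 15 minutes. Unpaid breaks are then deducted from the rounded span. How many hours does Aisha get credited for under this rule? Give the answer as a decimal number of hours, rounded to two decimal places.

The shift: in 05:31→05:30, out 16:38→16:45; 11 h 15 min − 60 min = 10 h 15 min

10.25 hours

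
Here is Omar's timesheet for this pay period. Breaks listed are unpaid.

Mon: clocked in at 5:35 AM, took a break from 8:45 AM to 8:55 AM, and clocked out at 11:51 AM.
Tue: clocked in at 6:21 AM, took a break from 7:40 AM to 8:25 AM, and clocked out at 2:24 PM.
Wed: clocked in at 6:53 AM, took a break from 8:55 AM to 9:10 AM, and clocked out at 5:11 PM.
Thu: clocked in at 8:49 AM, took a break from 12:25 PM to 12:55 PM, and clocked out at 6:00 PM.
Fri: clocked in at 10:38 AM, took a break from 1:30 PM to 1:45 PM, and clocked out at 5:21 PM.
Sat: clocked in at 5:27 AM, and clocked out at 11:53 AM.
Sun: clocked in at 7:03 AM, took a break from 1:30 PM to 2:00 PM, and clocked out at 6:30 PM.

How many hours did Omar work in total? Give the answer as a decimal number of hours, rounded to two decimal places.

Mon: 5:35 AM–11:51 AM = 6 h 16 min; less 10 min break → 6 h 6 min
Tue: 6:21 AM–2:24 PM = 8 h 3 min; less 45 min break → 7 h 18 min
Wed: 6:53 AM–5:11 PM = 10 h 18 min; less 15 min break → 10 h 3 min
Thu: 8:49 AM–6:00 PM = 9 h 11 min; less 30 min break → 8 h 41 min
Fri: 10:38 AM–5:21 PM = 6 h 43 min; less 15 min break → 6 h 28 min
Sat: 5:27 AM–11:53 AM = 6 h 26 min
Sun: 7:03 AM–6:30 PM = 11 h 27 min; less 30 min break → 10 h 57 min
Total: 6 h 6 min + 7 h 18 min + 10 h 3 min + 8 h 41 min + 6 h 28 min + 6 h 26 min + 10 h 57 min = 55 h 59 min.

55.98 hours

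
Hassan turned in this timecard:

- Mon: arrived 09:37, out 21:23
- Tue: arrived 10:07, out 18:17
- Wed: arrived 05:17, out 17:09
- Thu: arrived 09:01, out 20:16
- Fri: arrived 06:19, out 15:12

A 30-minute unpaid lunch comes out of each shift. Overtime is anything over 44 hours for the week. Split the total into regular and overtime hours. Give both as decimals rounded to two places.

Mon: 09:37–21:23 = 11 h 46 min; less 30 min break → 11 h 16 min
Tue: 10:07–18:17 = 8 h 10 min; less 30 min break → 7 h 40 min
Wed: 05:17–17:09 = 11 h 52 min; less 30 min break → 11 h 22 min
Thu: 09:01–20:16 = 11 h 15 min; less 30 min break → 10 h 45 min
Fri: 06:19–15:12 = 8 h 53 min; less 30 min break → 8 h 23 min
Total worked: 49 h 26 min = 49.43 h.
Threshold 44 h → overtime 5 h 26 min, regular 44 h 0 min.

Regular 44.00 hours, overtime 5.43 hours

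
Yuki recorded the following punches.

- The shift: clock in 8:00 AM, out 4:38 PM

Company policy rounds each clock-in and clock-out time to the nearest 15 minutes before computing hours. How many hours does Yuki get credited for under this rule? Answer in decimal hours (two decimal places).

The shift: in 8:00 AM→8:00 AM, out 4:38 PM→4:45 PM; 8 h 45 min

8.75 hours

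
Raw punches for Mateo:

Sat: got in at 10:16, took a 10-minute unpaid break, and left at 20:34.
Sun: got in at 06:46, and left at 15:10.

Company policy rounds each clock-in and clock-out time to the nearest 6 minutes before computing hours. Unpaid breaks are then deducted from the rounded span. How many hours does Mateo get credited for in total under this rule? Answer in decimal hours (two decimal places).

Sat: in 10:16→10:18, out 20:34→20:36; 10 h 18 min − 10 min = 10 h 8 min
Sun: in 06:46→06:48, out 15:10→15:12; 8 h 24 min
Total credited: 18 h 32 min.

18.53 hours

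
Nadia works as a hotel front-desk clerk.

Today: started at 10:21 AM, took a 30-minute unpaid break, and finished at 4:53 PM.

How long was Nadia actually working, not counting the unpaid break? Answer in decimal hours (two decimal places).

Today: 10:21 AM–4:53 PM = 6 h 32 min; less 30 min break → 6 h 2 min

6.03 hours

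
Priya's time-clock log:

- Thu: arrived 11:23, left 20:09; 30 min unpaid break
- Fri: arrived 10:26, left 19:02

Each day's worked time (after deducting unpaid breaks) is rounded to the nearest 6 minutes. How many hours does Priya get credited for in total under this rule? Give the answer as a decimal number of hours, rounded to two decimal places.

16.90 hours

Thu: 11:23–20:09 = 8 h 46 min − 30 min = 8 h 16 min → rounds to 8 h 18 min
Fri: 10:26–19:02 = 8 h 36 min → rounds to 8 h 36 min
Total credited: 16 h 54 min.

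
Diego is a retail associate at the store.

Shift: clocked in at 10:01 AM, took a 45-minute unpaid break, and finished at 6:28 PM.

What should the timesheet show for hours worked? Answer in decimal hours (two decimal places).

7.70 hours

Shift: 10:01 AM–6:28 PM = 8 h 27 min; less 45 min break → 7 h 42 min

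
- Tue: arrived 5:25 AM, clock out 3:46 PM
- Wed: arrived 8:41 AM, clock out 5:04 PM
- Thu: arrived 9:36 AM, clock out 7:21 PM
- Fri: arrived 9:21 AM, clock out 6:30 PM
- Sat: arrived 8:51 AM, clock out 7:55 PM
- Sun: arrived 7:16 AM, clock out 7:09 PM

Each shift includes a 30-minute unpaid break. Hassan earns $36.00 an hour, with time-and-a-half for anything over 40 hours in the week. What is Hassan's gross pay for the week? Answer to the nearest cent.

$2389.50

Tue: 5:25 AM–3:46 PM = 10 h 21 min; less 30 min break → 9 h 51 min
Wed: 8:41 AM–5:04 PM = 8 h 23 min; less 30 min break → 7 h 53 min
Thu: 9:36 AM–7:21 PM = 9 h 45 min; less 30 min break → 9 h 15 min
Fri: 9:21 AM–6:30 PM = 9 h 9 min; less 30 min break → 8 h 39 min
Sat: 8:51 AM–7:55 PM = 11 h 4 min; less 30 min break → 10 h 34 min
Sun: 7:16 AM–7:09 PM = 11 h 53 min; less 30 min break → 11 h 23 min
Total worked: 57 h 35 min = 3455 min.
Regular 40 h 0 min = 2400 min at $36.00/h; overtime 17 h 35 min = 1055 min at $54.00/h.
Pay = (2400 × $36.00 + 1055 × $54.00) ÷ 60 = $2389.50.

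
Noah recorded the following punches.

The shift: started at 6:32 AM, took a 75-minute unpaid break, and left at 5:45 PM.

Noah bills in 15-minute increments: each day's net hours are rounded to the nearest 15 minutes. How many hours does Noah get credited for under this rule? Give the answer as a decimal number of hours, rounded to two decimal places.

10.00 hours

The shift: 6:32 AM–5:45 PM = 11 h 13 min − 75 min = 9 h 58 min → rounds to 10 h 0 min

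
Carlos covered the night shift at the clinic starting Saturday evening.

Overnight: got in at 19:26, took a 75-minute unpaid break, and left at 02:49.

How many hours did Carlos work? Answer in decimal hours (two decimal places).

6.13 hours

Overnight: 19:26 → midnight = 4 h 34 min; midnight → 02:49 = 2 h 49 min; span 7 h 23 min; less 75 min break → 6 h 8 min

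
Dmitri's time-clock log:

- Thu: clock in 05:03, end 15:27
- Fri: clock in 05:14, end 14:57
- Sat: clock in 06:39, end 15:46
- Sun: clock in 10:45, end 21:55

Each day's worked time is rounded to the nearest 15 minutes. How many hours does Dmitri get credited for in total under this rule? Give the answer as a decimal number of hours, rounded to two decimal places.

Thu: 05:03–15:27 = 10 h 24 min → rounds to 10 h 30 min
Fri: 05:14–14:57 = 9 h 43 min → rounds to 9 h 45 min
Sat: 06:39–15:46 = 9 h 7 min → rounds to 9 h 0 min
Sun: 10:45–21:55 = 11 h 10 min → rounds to 11 h 15 min
Total credited: 40 h 30 min.

40.50 hours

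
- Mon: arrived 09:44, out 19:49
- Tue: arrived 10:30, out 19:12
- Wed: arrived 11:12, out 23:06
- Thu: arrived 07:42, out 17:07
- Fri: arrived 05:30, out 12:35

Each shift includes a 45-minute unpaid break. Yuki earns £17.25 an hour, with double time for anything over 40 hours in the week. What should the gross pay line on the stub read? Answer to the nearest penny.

£808.45

Mon: 09:44–19:49 = 10 h 5 min; less 45 min break → 9 h 20 min
Tue: 10:30–19:12 = 8 h 42 min; less 45 min break → 7 h 57 min
Wed: 11:12–23:06 = 11 h 54 min; less 45 min break → 11 h 9 min
Thu: 07:42–17:07 = 9 h 25 min; less 45 min break → 8 h 40 min
Fri: 05:30–12:35 = 7 h 5 min; less 45 min break → 6 h 20 min
Total worked: 43 h 26 min = 2606 min.
Regular 40 h 0 min = 2400 min at £17.25/h; overtime 3 h 26 min = 206 min at £34.50/h.
Pay = (2400 × £17.25 + 206 × £34.50) ÷ 60 = £808.45.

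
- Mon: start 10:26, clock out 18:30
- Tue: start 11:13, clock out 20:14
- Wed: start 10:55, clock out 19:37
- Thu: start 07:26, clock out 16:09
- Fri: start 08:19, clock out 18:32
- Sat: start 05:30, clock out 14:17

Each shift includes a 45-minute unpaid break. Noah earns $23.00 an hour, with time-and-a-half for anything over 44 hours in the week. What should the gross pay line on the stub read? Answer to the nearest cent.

Mon: 10:26–18:30 = 8 h 4 min; less 45 min break → 7 h 19 min
Tue: 11:13–20:14 = 9 h 1 min; less 45 min break → 8 h 16 min
Wed: 10:55–19:37 = 8 h 42 min; less 45 min break → 7 h 57 min
Thu: 07:26–16:09 = 8 h 43 min; less 45 min break → 7 h 58 min
Fri: 08:19–18:32 = 10 h 13 min; less 45 min break → 9 h 28 min
Sat: 05:30–14:17 = 8 h 47 min; less 45 min break → 8 h 2 min
Total worked: 49 h 0 min = 2940 min.
Regular 44 h 0 min = 2640 min at $23.00/h; overtime 5 h 0 min = 300 min at $34.50/h.
Pay = (2640 × $23.00 + 300 × $34.50) ÷ 60 = $1184.50.

$1184.50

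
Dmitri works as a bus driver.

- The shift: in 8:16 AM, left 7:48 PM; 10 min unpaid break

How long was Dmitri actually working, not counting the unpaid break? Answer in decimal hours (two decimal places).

11.37 hours

The shift: 8:16 AM–7:48 PM = 11 h 32 min; less 10 min break → 11 h 22 min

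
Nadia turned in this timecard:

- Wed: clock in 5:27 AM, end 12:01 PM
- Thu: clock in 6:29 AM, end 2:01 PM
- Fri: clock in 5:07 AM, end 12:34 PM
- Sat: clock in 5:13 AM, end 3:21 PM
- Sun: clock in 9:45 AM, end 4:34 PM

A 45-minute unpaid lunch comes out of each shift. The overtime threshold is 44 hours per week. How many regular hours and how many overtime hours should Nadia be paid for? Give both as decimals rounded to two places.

Regular 34.75 hours, overtime 0.00 hours

Wed: 5:27 AM–12:01 PM = 6 h 34 min; less 45 min break → 5 h 49 min
Thu: 6:29 AM–2:01 PM = 7 h 32 min; less 45 min break → 6 h 47 min
Fri: 5:07 AM–12:34 PM = 7 h 27 min; less 45 min break → 6 h 42 min
Sat: 5:13 AM–3:21 PM = 10 h 8 min; less 45 min break → 9 h 23 min
Sun: 9:45 AM–4:34 PM = 6 h 49 min; less 45 min break → 6 h 4 min
Total worked: 34 h 45 min = 34.75 h.
Threshold 44 h → overtime 0 h 0 min, regular 34 h 45 min.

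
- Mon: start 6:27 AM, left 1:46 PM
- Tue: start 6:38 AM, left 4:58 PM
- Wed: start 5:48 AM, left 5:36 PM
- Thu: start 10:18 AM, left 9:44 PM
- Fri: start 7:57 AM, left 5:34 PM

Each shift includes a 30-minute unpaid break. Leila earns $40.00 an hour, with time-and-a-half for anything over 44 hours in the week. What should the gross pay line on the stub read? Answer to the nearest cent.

Mon: 6:27 AM–1:46 PM = 7 h 19 min; less 30 min break → 6 h 49 min
Tue: 6:38 AM–4:58 PM = 10 h 20 min; less 30 min break → 9 h 50 min
Wed: 5:48 AM–5:36 PM = 11 h 48 min; less 30 min break → 11 h 18 min
Thu: 10:18 AM–9:44 PM = 11 h 26 min; less 30 min break → 10 h 56 min
Fri: 7:57 AM–5:34 PM = 9 h 37 min; less 30 min break → 9 h 7 min
Total worked: 48 h 0 min = 2880 min.
Regular 44 h 0 min = 2640 min at $40.00/h; overtime 4 h 0 min = 240 min at $60.00/h.
Pay = (2640 × $40.00 + 240 × $60.00) ÷ 60 = $2000.00.

$2000.00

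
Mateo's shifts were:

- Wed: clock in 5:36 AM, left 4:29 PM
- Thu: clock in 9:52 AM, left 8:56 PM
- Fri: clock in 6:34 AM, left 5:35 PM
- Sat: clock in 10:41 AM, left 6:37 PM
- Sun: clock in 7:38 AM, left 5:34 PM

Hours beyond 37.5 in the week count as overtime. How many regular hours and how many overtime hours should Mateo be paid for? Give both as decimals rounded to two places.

Wed: 5:36 AM–4:29 PM = 10 h 53 min
Thu: 9:52 AM–8:56 PM = 11 h 4 min
Fri: 6:34 AM–5:35 PM = 11 h 1 min
Sat: 10:41 AM–6:37 PM = 7 h 56 min
Sun: 7:38 AM–5:34 PM = 9 h 56 min
Total worked: 50 h 50 min = 50.83 h.
Threshold 37.5 h → overtime 13 h 20 min, regular 37 h 30 min.

Regular 37.50 hours, overtime 13.33 hours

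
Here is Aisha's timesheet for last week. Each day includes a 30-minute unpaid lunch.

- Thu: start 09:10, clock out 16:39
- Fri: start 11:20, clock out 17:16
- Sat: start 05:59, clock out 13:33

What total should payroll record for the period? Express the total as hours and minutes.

Thu: 09:10–16:39 = 7 h 29 min; less 30 min break → 6 h 59 min
Fri: 11:20–17:16 = 5 h 56 min; less 30 min break → 5 h 26 min
Sat: 05:59–13:33 = 7 h 34 min; less 30 min break → 7 h 4 min
Total: 6 h 59 min + 5 h 26 min + 7 h 4 min = 19 h 29 min.

19 h 29 min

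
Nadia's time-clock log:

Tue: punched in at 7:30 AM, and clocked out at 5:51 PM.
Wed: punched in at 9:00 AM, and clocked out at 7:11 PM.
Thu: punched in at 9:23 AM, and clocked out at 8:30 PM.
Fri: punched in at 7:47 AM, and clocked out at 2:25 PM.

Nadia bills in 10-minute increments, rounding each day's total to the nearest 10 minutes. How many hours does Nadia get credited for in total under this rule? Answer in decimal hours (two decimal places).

Tue: 7:30 AM–5:51 PM = 10 h 21 min → rounds to 10 h 20 min
Wed: 9:00 AM–7:11 PM = 10 h 11 min → rounds to 10 h 10 min
Thu: 9:23 AM–8:30 PM = 11 h 7 min → rounds to 11 h 10 min
Fri: 7:47 AM–2:25 PM = 6 h 38 min → rounds to 6 h 40 min
Total credited: 38 h 20 min.

38.33 hours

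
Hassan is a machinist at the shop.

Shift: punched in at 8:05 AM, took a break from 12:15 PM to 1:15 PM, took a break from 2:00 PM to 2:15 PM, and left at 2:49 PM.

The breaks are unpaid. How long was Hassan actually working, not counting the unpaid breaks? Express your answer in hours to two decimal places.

5.48 hours

Shift: 8:05 AM–2:49 PM = 6 h 44 min; less 75 min break → 5 h 29 min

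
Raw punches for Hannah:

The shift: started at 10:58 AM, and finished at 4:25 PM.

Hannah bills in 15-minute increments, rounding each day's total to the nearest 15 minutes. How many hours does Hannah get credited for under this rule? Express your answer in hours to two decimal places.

The shift: 10:58 AM–4:25 PM = 5 h 27 min → rounds to 5 h 30 min

5.50 hours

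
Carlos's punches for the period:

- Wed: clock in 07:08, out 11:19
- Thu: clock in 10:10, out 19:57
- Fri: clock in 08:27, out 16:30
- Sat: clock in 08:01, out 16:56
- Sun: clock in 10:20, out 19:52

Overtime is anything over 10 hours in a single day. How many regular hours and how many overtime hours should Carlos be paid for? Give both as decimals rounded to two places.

Wed: 07:08–11:19 = 4 h 11 min
Thu: 10:10–19:57 = 9 h 47 min
Fri: 08:27–16:30 = 8 h 3 min
Sat: 08:01–16:56 = 8 h 55 min
Sun: 10:20–19:52 = 9 h 32 min
Wed reg 4 h 11 min / OT 0 h 0 min; Thu reg 9 h 47 min / OT 0 h 0 min; Fri reg 8 h 3 min / OT 0 h 0 min; Sat reg 8 h 55 min / OT 0 h 0 min; Sun reg 9 h 32 min / OT 0 h 0 min.
Totals: regular 40 h 28 min, overtime 0 h 0 min.

Regular 40.47 hours, overtime 0.00 hours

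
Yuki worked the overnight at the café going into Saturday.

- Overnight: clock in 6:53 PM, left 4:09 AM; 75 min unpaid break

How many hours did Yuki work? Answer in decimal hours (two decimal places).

8.02 hours

Overnight: 6:53 PM → midnight = 5 h 7 min; midnight → 4:09 AM = 4 h 9 min; span 9 h 16 min; less 75 min break → 8 h 1 min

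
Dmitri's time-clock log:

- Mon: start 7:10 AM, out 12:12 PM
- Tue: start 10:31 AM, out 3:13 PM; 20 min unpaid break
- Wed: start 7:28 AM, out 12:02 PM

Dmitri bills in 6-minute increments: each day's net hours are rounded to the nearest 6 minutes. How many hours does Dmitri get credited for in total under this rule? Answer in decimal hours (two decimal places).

14.00 hours

Mon: 7:10 AM–12:12 PM = 5 h 2 min → rounds to 5 h 0 min
Tue: 10:31 AM–3:13 PM = 4 h 42 min − 20 min = 4 h 22 min → rounds to 4 h 24 min
Wed: 7:28 AM–12:02 PM = 4 h 34 min → rounds to 4 h 36 min
Total credited: 14 h 0 min.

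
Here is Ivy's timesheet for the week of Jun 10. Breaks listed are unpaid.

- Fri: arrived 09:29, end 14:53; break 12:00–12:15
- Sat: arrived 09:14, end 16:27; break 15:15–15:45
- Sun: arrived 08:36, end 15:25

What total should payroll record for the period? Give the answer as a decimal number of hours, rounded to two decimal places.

Fri: 09:29–14:53 = 5 h 24 min; less 15 min break → 5 h 9 min
Sat: 09:14–16:27 = 7 h 13 min; less 30 min break → 6 h 43 min
Sun: 08:36–15:25 = 6 h 49 min
Total: 5 h 9 min + 6 h 43 min + 6 h 49 min = 18 h 41 min.

18.68 hours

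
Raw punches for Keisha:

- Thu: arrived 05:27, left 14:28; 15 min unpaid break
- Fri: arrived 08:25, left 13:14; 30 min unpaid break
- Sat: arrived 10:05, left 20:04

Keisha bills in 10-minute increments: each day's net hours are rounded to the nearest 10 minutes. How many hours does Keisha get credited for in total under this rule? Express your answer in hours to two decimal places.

23.17 hours

Thu: 05:27–14:28 = 9 h 1 min − 15 min = 8 h 46 min → rounds to 8 h 50 min
Fri: 08:25–13:14 = 4 h 49 min − 30 min = 4 h 19 min → rounds to 4 h 20 min
Sat: 10:05–20:04 = 9 h 59 min → rounds to 10 h 0 min
Total credited: 23 h 10 min.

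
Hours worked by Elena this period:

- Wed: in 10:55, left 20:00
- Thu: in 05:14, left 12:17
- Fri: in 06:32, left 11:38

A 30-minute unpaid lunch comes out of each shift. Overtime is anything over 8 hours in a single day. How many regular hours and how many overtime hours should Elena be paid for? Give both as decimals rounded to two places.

Wed: 10:55–20:00 = 9 h 5 min; less 30 min break → 8 h 35 min
Thu: 05:14–12:17 = 7 h 3 min; less 30 min break → 6 h 33 min
Fri: 06:32–11:38 = 5 h 6 min; less 30 min break → 4 h 36 min
Wed reg 8 h 0 min / OT 0 h 35 min; Thu reg 6 h 33 min / OT 0 h 0 min; Fri reg 4 h 36 min / OT 0 h 0 min.
Totals: regular 19 h 9 min, overtime 0 h 35 min.

Regular 19.15 hours, overtime 0.58 hours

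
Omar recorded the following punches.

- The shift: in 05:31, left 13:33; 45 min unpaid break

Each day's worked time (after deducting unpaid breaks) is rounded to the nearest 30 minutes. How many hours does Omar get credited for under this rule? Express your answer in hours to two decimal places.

The shift: 05:31–13:33 = 8 h 2 min − 45 min = 7 h 17 min → rounds to 7 h 30 min

7.50 hours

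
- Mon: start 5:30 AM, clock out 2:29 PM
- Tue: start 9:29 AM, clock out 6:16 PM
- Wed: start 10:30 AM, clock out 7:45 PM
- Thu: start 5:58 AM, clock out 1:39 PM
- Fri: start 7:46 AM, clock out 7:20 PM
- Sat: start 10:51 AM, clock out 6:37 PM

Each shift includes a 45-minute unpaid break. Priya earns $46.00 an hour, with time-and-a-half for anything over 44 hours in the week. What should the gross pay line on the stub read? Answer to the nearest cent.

Mon: 5:30 AM–2:29 PM = 8 h 59 min; less 45 min break → 8 h 14 min
Tue: 9:29 AM–6:16 PM = 8 h 47 min; less 45 min break → 8 h 2 min
Wed: 10:30 AM–7:45 PM = 9 h 15 min; less 45 min break → 8 h 30 min
Thu: 5:58 AM–1:39 PM = 7 h 41 min; less 45 min break → 6 h 56 min
Fri: 7:46 AM–7:20 PM = 11 h 34 min; less 45 min break → 10 h 49 min
Sat: 10:51 AM–6:37 PM = 7 h 46 min; less 45 min break → 7 h 1 min
Total worked: 49 h 32 min = 2972 min.
Regular 44 h 0 min = 2640 min at $46.00/h; overtime 5 h 32 min = 332 min at $69.00/h.
Pay = (2640 × $46.00 + 332 × $69.00) ÷ 60 = $2405.80.

$2405.80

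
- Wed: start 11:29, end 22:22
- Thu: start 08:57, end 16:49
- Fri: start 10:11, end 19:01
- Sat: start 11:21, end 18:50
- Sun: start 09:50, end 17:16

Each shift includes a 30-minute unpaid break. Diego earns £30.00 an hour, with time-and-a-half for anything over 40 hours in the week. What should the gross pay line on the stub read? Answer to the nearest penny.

Wed: 11:29–22:22 = 10 h 53 min; less 30 min break → 10 h 23 min
Thu: 08:57–16:49 = 7 h 52 min; less 30 min break → 7 h 22 min
Fri: 10:11–19:01 = 8 h 50 min; less 30 min break → 8 h 20 min
Sat: 11:21–18:50 = 7 h 29 min; less 30 min break → 6 h 59 min
Sun: 09:50–17:16 = 7 h 26 min; less 30 min break → 6 h 56 min
Total worked: 40 h 0 min = 2400 min.
Regular 40 h 0 min = 2400 min at £30.00/h; overtime 0 h 0 min = 0 min at £45.00/h.
Pay = (2400 × £30.00 + 0 × £45.00) ÷ 60 = £1200.00.

£1200.00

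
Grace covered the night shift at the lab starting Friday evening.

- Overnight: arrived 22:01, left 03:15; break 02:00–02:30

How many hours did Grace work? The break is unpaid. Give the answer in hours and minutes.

4 h 44 min

Overnight: 22:01 → midnight = 1 h 59 min; midnight → 03:15 = 3 h 15 min; span 5 h 14 min; less 30 min break → 4 h 44 min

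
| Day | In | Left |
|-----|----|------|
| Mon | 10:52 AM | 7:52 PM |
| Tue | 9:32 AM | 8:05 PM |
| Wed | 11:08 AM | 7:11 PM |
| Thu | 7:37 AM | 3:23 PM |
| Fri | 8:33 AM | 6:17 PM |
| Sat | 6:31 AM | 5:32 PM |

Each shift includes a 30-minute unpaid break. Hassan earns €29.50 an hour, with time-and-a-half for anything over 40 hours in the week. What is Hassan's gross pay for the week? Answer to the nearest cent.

Mon: 10:52 AM–7:52 PM = 9 h 0 min; less 30 min break → 8 h 30 min
Tue: 9:32 AM–8:05 PM = 10 h 33 min; less 30 min break → 10 h 3 min
Wed: 11:08 AM–7:11 PM = 8 h 3 min; less 30 min break → 7 h 33 min
Thu: 7:37 AM–3:23 PM = 7 h 46 min; less 30 min break → 7 h 16 min
Fri: 8:33 AM–6:17 PM = 9 h 44 min; less 30 min break → 9 h 14 min
Sat: 6:31 AM–5:32 PM = 11 h 1 min; less 30 min break → 10 h 31 min
Total worked: 53 h 7 min = 3187 min.
Regular 40 h 0 min = 2400 min at €29.50/h; overtime 13 h 7 min = 787 min at €44.25/h.
Pay = (2400 × €29.50 + 787 × €44.25) ÷ 60 = €1760.41.

€1760.41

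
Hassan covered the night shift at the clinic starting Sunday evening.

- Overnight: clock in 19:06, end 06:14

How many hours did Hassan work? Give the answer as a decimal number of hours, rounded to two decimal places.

11.13 hours

Overnight: 19:06 → midnight = 4 h 54 min; midnight → 06:14 = 6 h 14 min; span 11 h 8 min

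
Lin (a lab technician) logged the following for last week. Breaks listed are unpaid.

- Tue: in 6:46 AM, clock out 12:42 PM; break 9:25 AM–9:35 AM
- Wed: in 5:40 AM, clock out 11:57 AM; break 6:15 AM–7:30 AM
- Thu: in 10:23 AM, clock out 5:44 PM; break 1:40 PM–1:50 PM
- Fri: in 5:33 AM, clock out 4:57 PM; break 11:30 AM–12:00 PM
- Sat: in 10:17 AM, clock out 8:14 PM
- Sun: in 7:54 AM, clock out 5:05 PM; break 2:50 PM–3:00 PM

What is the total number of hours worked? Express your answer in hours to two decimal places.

47.85 hours

Tue: 6:46 AM–12:42 PM = 5 h 56 min; less 10 min break → 5 h 46 min
Wed: 5:40 AM–11:57 AM = 6 h 17 min; less 75 min break → 5 h 2 min
Thu: 10:23 AM–5:44 PM = 7 h 21 min; less 10 min break → 7 h 11 min
Fri: 5:33 AM–4:57 PM = 11 h 24 min; less 30 min break → 10 h 54 min
Sat: 10:17 AM–8:14 PM = 9 h 57 min
Sun: 7:54 AM–5:05 PM = 9 h 11 min; less 10 min break → 9 h 1 min
Total: 5 h 46 min + 5 h 2 min + 7 h 11 min + 10 h 54 min + 9 h 57 min + 9 h 1 min = 47 h 51 min.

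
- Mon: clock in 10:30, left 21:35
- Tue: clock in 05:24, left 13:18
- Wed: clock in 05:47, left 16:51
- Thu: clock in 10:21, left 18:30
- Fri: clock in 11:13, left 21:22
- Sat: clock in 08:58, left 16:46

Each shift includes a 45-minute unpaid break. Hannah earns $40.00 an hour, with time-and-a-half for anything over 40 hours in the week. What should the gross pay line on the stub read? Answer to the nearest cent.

$2299.00

Mon: 10:30–21:35 = 11 h 5 min; less 45 min break → 10 h 20 min
Tue: 05:24–13:18 = 7 h 54 min; less 45 min break → 7 h 9 min
Wed: 05:47–16:51 = 11 h 4 min; less 45 min break → 10 h 19 min
Thu: 10:21–18:30 = 8 h 9 min; less 45 min break → 7 h 24 min
Fri: 11:13–21:22 = 10 h 9 min; less 45 min break → 9 h 24 min
Sat: 08:58–16:46 = 7 h 48 min; less 45 min break → 7 h 3 min
Total worked: 51 h 39 min = 3099 min.
Regular 40 h 0 min = 2400 min at $40.00/h; overtime 11 h 39 min = 699 min at $60.00/h.
Pay = (2400 × $40.00 + 699 × $60.00) ÷ 60 = $2299.00.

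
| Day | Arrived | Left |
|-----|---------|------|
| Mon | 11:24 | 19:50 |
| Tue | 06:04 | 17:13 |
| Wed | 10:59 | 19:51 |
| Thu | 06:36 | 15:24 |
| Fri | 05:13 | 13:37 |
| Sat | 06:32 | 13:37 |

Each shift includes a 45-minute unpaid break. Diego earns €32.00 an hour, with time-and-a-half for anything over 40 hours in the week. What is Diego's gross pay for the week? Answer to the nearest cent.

Mon: 11:24–19:50 = 8 h 26 min; less 45 min break → 7 h 41 min
Tue: 06:04–17:13 = 11 h 9 min; less 45 min break → 10 h 24 min
Wed: 10:59–19:51 = 8 h 52 min; less 45 min break → 8 h 7 min
Thu: 06:36–15:24 = 8 h 48 min; less 45 min break → 8 h 3 min
Fri: 05:13–13:37 = 8 h 24 min; less 45 min break → 7 h 39 min
Sat: 06:32–13:37 = 7 h 5 min; less 45 min break → 6 h 20 min
Total worked: 48 h 14 min = 2894 min.
Regular 40 h 0 min = 2400 min at €32.00/h; overtime 8 h 14 min = 494 min at €48.00/h.
Pay = (2400 × €32.00 + 494 × €48.00) ÷ 60 = €1675.20.

€1675.20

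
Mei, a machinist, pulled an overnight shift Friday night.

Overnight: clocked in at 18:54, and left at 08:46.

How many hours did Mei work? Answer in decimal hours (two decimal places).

13.87 hours

Overnight: 18:54 → midnight = 5 h 6 min; midnight → 08:46 = 8 h 46 min; span 13 h 52 min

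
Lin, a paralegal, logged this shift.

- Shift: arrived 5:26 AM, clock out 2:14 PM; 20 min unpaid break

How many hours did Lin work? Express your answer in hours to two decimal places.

8.47 hours

Shift: 5:26 AM–2:14 PM = 8 h 48 min; less 20 min break → 8 h 28 min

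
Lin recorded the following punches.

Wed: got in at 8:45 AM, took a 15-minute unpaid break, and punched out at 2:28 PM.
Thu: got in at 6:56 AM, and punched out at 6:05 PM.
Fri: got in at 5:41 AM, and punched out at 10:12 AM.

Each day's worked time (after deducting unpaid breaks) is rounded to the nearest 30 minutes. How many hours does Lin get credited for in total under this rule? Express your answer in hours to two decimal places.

21.00 hours

Wed: 8:45 AM–2:28 PM = 5 h 43 min − 15 min = 5 h 28 min → rounds to 5 h 30 min
Thu: 6:56 AM–6:05 PM = 11 h 9 min → rounds to 11 h 0 min
Fri: 5:41 AM–10:12 AM = 4 h 31 min → rounds to 4 h 30 min
Total credited: 21 h 0 min.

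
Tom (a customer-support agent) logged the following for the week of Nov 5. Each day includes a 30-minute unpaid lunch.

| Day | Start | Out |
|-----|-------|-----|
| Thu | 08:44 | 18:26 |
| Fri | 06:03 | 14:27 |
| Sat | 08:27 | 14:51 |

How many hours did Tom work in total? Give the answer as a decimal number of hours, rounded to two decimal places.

Thu: 08:44–18:26 = 9 h 42 min; less 30 min break → 9 h 12 min
Fri: 06:03–14:27 = 8 h 24 min; less 30 min break → 7 h 54 min
Sat: 08:27–14:51 = 6 h 24 min; less 30 min break → 5 h 54 min
Total: 9 h 12 min + 7 h 54 min + 5 h 54 min = 23 h 0 min.

23.00 hours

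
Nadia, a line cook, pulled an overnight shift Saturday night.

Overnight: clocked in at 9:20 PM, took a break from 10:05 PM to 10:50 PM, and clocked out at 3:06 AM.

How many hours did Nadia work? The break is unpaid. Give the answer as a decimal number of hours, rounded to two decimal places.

5.02 hours

Overnight: 9:20 PM → midnight = 2 h 40 min; midnight → 3:06 AM = 3 h 6 min; span 5 h 46 min; less 45 min break → 5 h 1 min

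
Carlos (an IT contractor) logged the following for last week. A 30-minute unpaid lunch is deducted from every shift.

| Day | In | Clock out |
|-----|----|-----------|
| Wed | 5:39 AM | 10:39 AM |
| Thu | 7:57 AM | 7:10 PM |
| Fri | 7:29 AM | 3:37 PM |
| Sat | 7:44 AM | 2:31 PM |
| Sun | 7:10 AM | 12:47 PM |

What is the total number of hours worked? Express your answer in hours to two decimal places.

34.25 hours

Wed: 5:39 AM–10:39 AM = 5 h 0 min; less 30 min break → 4 h 30 min
Thu: 7:57 AM–7:10 PM = 11 h 13 min; less 30 min break → 10 h 43 min
Fri: 7:29 AM–3:37 PM = 8 h 8 min; less 30 min break → 7 h 38 min
Sat: 7:44 AM–2:31 PM = 6 h 47 min; less 30 min break → 6 h 17 min
Sun: 7:10 AM–12:47 PM = 5 h 37 min; less 30 min break → 5 h 7 min
Total: 4 h 30 min + 10 h 43 min + 7 h 38 min + 6 h 17 min + 5 h 7 min = 34 h 15 min.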